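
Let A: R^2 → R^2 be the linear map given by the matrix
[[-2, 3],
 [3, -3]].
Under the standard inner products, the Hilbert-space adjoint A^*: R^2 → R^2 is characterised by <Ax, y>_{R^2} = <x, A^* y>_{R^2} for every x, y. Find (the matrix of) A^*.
A^* = A^T =
[[-2, 3],
 [3, -3]]

For real matrices with standard dot products, the defining identity <Ax, y> = <x, A^* y> gives (Ax)^T y = x^T (A^*) y, i.e. x^T A^T y = x^T (A^*) y. Since this holds for all x, y, we must have A^* = A^T. Therefore
A^* =
[[-2, 3],
 [3, -3]].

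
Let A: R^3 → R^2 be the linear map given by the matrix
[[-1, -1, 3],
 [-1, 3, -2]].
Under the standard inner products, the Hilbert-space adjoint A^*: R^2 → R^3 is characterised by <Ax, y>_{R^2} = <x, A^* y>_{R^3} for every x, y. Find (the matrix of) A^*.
A^* = A^T =
[[-1, -1],
 [-1, 3],
 [3, -2]]

For real matrices with standard dot products, the defining identity <Ax, y> = <x, A^* y> gives (Ax)^T y = x^T (A^*) y, i.e. x^T A^T y = x^T (A^*) y. Since this holds for all x, y, we must have A^* = A^T. Therefore
A^* =
[[-1, -1],
 [-1, 3],
 [3, -2]].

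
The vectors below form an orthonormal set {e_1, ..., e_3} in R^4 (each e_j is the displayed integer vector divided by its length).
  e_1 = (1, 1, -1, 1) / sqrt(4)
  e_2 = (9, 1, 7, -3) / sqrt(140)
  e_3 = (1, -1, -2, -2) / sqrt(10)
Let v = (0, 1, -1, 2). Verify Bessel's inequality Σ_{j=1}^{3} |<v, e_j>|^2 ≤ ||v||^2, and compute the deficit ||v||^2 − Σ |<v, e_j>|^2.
Σ |<v, e_j>|^2 = 83/14; ||v||^2 = 6; deficit = 1/14

Write each e_j = u_j / sqrt(<u_j, u_j>) where u_j is the displayed integer vector. Then <v, e_j> = <v, u_j> / sqrt(<u_j, u_j>), so |<v, e_j>|^2 = <v, u_j>^2 / <u_j, u_j>.
Coefficients: <v, e_1> = 4/sqrt(4), <v, e_2> = -12/sqrt(140), <v, e_3> = -3/sqrt(10).
Square and sum: Σ |<v, e_j>|^2 = 83/14.
Compute ||v||^2 = v·v = 6.
Deficit = 6 − 83/14 = 1/14 ≥ 0, confirming Bessel's inequality. (The deficit equals ||v − Σ <v,e_j> e_j||^2, the squared distance from v to span{e_j}.)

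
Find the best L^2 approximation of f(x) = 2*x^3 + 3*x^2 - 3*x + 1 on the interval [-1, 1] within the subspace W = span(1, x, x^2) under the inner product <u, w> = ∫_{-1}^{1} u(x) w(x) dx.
g(x) = 3*x^2 - 9*x/5 + 1

The best approximation g ∈ W is the orthogonal projection of f onto W. Writing g = a_0 + a_1 x + a_2 x^2, the coefficients solve the normal equations G · a = b where
  G_{ij} = <φ_i, φ_j> and b_i = <f, φ_i>, with φ_0 = 1, φ_1 = x, φ_2 = x^2.
G =
  [2, 0, 2/3]
  [0, 2/3, 0]
  [2/3, 0, 2/5],
b = (4, -6/5, 28/15).
Solving gives a_0 = 1, a_1 = -9/5, a_2 = 3, so
  g(x) = 3*x^2 - 9*x/5 + 1.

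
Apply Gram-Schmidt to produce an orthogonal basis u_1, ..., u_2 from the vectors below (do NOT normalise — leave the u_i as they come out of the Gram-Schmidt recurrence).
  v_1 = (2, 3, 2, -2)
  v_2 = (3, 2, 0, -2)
Orthogonal basis:
  u_1 = (2, 3, 2, -2)
  u_2 = (31/21, -2/7, -32/21, -10/21)

Apply the Gram-Schmidt recurrence
  u_1 = v_1
  u_i = v_i − Σ_{j<i} ((v_i · u_j) / (u_j · u_j)) · u_j.

Step by step this gives:
  u_1 = (2, 3, 2, -2)
  u_2 = (31/21, -2/7, -32/21, -10/21)

Orthogonality check:
  u_2 · u_1 = 0 (should be 0)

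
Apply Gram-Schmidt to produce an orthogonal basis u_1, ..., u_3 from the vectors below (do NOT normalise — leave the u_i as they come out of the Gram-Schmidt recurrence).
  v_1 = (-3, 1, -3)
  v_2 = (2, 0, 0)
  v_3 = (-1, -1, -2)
Orthogonal basis:
  u_1 = (-3, 1, -3)
  u_2 = (20/19, 6/19, -18/19)
  u_3 = (0, -3/2, -1/2)

Apply the Gram-Schmidt recurrence
  u_1 = v_1
  u_i = v_i − Σ_{j<i} ((v_i · u_j) / (u_j · u_j)) · u_j.

Step by step this gives:
  u_1 = (-3, 1, -3)
  u_2 = (20/19, 6/19, -18/19)
  u_3 = (0, -3/2, -1/2)

Orthogonality check:
  u_2 · u_1 = 0 (should be 0)
  u_3 · u_1 = 0 (should be 0)
  u_3 · u_2 = 0 (should be 0)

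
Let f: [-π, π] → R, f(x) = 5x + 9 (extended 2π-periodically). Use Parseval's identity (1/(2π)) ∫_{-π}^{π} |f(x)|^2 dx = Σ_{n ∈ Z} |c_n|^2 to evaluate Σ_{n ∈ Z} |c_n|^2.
Σ |c_n|^2 = 25π^2/3 + 81

Expand and integrate term by term over [-π, π]:
  ∫ (5x)^2 dx = 25·(2π^3/3); ∫ 2·5·(9)·x dx = 0 (odd integrand); ∫ 9^2 dx = 81·2π.
So (1/(2π)) ∫_{-π}^{π} (5x + 9)^2 dx = 25π^2/3 + 81 = 25π^2/3 + 81.
Parseval ⇒ Σ |c_n|^2 = 25π^2/3 + 81.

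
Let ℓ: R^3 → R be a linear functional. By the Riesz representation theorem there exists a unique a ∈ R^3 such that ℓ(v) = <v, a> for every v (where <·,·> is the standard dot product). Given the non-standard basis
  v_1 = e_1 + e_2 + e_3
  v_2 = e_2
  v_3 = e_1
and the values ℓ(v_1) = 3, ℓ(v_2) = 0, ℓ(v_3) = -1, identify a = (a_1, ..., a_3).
a = (-1, 0, 4)

Write a = (a_1, ..., a_3) in the standard basis. For each basis vector v_i, ℓ(v_i) = <v_i, a> is a linear equation in the a_j's. Collect the n equations into a matrix system V a = ℓ, where row i of V is v_i (expressed in the standard basis). Since V is invertible (lower-triangular with 1s on the diagonal, up to permutation), solve by back-substitution:
  V =
[[1, 1, 1],
 [0, 1, 0],
 [1, 0, 0]]
  V a = (3, 0, -1)
Solving gives a = (-1, 0, 4).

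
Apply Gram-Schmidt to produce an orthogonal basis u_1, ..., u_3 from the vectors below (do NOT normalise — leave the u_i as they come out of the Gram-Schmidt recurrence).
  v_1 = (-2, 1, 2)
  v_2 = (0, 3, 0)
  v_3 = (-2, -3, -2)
Orthogonal basis:
  u_1 = (-2, 1, 2)
  u_2 = (2/3, 8/3, -2/3)
  u_3 = (-2, 0, -2)

Apply the Gram-Schmidt recurrence
  u_1 = v_1
  u_i = v_i − Σ_{j<i} ((v_i · u_j) / (u_j · u_j)) · u_j.

Step by step this gives:
  u_1 = (-2, 1, 2)
  u_2 = (2/3, 8/3, -2/3)
  u_3 = (-2, 0, -2)

Orthogonality check:
  u_2 · u_1 = 0 (should be 0)
  u_3 · u_1 = 0 (should be 0)
  u_3 · u_2 = 0 (should be 0)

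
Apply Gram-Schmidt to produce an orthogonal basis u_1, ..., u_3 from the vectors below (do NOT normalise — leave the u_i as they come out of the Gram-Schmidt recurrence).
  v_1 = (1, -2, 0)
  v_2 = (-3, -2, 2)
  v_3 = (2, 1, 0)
Orthogonal basis:
  u_1 = (1, -2, 0)
  u_2 = (-16/5, -8/5, 2)
  u_3 = (10/21, 5/21, 20/21)

Apply the Gram-Schmidt recurrence
  u_1 = v_1
  u_i = v_i − Σ_{j<i} ((v_i · u_j) / (u_j · u_j)) · u_j.

Step by step this gives:
  u_1 = (1, -2, 0)
  u_2 = (-16/5, -8/5, 2)
  u_3 = (10/21, 5/21, 20/21)

Orthogonality check:
  u_2 · u_1 = 0 (should be 0)
  u_3 · u_1 = 0 (should be 0)
  u_3 · u_2 = 0 (should be 0)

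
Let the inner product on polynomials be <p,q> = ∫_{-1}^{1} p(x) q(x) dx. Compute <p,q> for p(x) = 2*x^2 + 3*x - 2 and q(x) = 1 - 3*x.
<p,q> = -26/3

Expand the product: p(x)·q(x) = -6*x^3 - 7*x^2 + 9*x - 2.
∫_{-1}^{1} of each monomial x^k gives [2/(k+1) if k even, 0 if k odd]. Integrating term-by-term (or equivalently evaluating the antiderivative F(x) = -3*x^4/2 - 7*x^3/3 + 9*x^2/2 - 2*x at the endpoints):
  F(1) − F(−1) = -4/3 − (22/3) = -26/3.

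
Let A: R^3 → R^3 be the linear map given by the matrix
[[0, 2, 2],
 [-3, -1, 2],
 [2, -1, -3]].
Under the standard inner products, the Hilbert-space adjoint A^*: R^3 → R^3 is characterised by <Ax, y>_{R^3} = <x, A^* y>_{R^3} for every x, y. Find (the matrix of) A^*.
A^* = A^T =
[[0, -3, 2],
 [2, -1, -1],
 [2, 2, -3]]

For real matrices with standard dot products, the defining identity <Ax, y> = <x, A^* y> gives (Ax)^T y = x^T (A^*) y, i.e. x^T A^T y = x^T (A^*) y. Since this holds for all x, y, we must have A^* = A^T. Therefore
A^* =
[[0, -3, 2],
 [2, -1, -1],
 [2, 2, -3]].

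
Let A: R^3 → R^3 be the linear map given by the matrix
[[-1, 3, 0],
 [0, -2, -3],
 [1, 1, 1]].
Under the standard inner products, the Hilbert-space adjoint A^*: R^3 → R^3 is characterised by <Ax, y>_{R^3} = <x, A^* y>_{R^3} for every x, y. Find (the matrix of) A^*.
A^* = A^T =
[[-1, 0, 1],
 [3, -2, 1],
 [0, -3, 1]]

For real matrices with standard dot products, the defining identity <Ax, y> = <x, A^* y> gives (Ax)^T y = x^T (A^*) y, i.e. x^T A^T y = x^T (A^*) y. Since this holds for all x, y, we must have A^* = A^T. Therefore
A^* =
[[-1, 0, 1],
 [3, -2, 1],
 [0, -3, 1]].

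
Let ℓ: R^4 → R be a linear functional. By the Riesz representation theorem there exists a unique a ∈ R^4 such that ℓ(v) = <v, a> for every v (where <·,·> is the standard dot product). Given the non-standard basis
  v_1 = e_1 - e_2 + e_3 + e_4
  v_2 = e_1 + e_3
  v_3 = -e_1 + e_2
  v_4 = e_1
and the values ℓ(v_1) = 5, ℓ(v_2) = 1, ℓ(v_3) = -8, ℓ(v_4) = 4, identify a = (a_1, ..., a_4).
a = (4, -4, -3, 0)

Write a = (a_1, ..., a_4) in the standard basis. For each basis vector v_i, ℓ(v_i) = <v_i, a> is a linear equation in the a_j's. Collect the n equations into a matrix system V a = ℓ, where row i of V is v_i (expressed in the standard basis). Since V is invertible (lower-triangular with 1s on the diagonal, up to permutation), solve by back-substitution:
  V =
[[1, -1, 1, 1],
 [1, 0, 1, 0],
 [-1, 1, 0, 0],
 [1, 0, 0, 0]]
  V a = (5, 1, -8, 4)
Solving gives a = (4, -4, -3, 0).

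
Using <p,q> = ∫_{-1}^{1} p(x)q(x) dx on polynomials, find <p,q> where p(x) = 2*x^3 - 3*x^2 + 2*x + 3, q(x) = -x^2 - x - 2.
<p,q> = -164/15

Expand the product: p(x)·q(x) = -2*x^5 + x^4 - 3*x^3 + x^2 - 7*x - 6.
∫_{-1}^{1} of each monomial x^k gives [2/(k+1) if k even, 0 if k odd]. Integrating term-by-term (or equivalently evaluating the antiderivative F(x) = -x^6/3 + x^5/5 - 3*x^4/4 + x^3/3 - 7*x^2/2 - 6*x at the endpoints):
  F(1) − F(−1) = -201/20 − (53/60) = -164/15.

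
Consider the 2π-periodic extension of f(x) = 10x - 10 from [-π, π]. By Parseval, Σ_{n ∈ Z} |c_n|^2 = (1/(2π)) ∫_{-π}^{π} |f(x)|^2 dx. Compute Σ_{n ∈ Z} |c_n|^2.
Σ |c_n|^2 = 100π^2/3 + 100

Expand and integrate term by term over [-π, π]:
  ∫ (10x)^2 dx = 100·(2π^3/3); ∫ 2·10·(-10)·x dx = 0 (odd integrand); ∫ (-10)^2 dx = 100·2π.
So (1/(2π)) ∫_{-π}^{π} (10x - 10)^2 dx = 100π^2/3 + 100 = 100π^2/3 + 100.
Parseval ⇒ Σ |c_n|^2 = 100π^2/3 + 100.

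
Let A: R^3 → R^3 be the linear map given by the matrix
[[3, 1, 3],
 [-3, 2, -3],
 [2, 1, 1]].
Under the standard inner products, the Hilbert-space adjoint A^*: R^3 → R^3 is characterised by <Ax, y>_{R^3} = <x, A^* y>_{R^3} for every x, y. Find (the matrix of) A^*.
A^* = A^T =
[[3, -3, 2],
 [1, 2, 1],
 [3, -3, 1]]

For real matrices with standard dot products, the defining identity <Ax, y> = <x, A^* y> gives (Ax)^T y = x^T (A^*) y, i.e. x^T A^T y = x^T (A^*) y. Since this holds for all x, y, we must have A^* = A^T. Therefore
A^* =
[[3, -3, 2],
 [1, 2, 1],
 [3, -3, 1]].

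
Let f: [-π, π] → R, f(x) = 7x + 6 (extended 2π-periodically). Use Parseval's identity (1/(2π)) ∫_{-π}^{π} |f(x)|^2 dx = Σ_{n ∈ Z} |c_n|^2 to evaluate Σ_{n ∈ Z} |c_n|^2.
Σ |c_n|^2 = 49π^2/3 + 36

Expand and integrate term by term over [-π, π]:
  ∫ (7x)^2 dx = 49·(2π^3/3); ∫ 2·7·(6)·x dx = 0 (odd integrand); ∫ 6^2 dx = 36·2π.
So (1/(2π)) ∫_{-π}^{π} (7x + 6)^2 dx = 49π^2/3 + 36 = 49π^2/3 + 36.
Parseval ⇒ Σ |c_n|^2 = 49π^2/3 + 36.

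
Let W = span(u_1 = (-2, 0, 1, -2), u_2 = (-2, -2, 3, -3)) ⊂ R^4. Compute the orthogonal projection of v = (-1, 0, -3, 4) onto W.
proj_W(v) = (82/65, 108/65, -149/65, 136/65)

Set up U = [u_1 | ... | u_2] ∈ R^(4×2). The projector onto W = col(U) is P = U (U^T U)^(-1) U^T.
Compute U^T U =
  [9, 13]
  [13, 26],
and U^T v = (-9, -19).
Solve U^T U · c = U^T v for the coefficients: c = (1/5, -54/65). The projection is proj_W(v) = U c.
Check: (v - proj_W(v)) · u_1 = 0  (should be 0).
Check: (v - proj_W(v)) · u_2 = 0  (should be 0).
Result: proj_W(v) = (82/65, 108/65, -149/65, 136/65).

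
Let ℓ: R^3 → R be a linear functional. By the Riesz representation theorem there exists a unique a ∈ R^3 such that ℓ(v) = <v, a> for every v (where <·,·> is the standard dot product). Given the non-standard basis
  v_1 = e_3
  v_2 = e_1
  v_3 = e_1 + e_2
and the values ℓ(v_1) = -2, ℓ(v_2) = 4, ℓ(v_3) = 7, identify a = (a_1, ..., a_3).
a = (4, 3, -2)

Write a = (a_1, ..., a_3) in the standard basis. For each basis vector v_i, ℓ(v_i) = <v_i, a> is a linear equation in the a_j's. Collect the n equations into a matrix system V a = ℓ, where row i of V is v_i (expressed in the standard basis). Since V is invertible (lower-triangular with 1s on the diagonal, up to permutation), solve by back-substitution:
  V =
[[0, 0, 1],
 [1, 0, 0],
 [1, 1, 0]]
  V a = (-2, 4, 7)
Solving gives a = (4, 3, -2).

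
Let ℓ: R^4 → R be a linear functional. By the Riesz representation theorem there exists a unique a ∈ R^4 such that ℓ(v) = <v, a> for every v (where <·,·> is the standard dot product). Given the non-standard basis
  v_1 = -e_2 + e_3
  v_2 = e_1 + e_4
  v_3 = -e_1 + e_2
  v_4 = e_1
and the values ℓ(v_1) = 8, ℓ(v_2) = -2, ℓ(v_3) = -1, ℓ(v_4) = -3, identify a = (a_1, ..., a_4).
a = (-3, -4, 4, 1)

Write a = (a_1, ..., a_4) in the standard basis. For each basis vector v_i, ℓ(v_i) = <v_i, a> is a linear equation in the a_j's. Collect the n equations into a matrix system V a = ℓ, where row i of V is v_i (expressed in the standard basis). Since V is invertible (lower-triangular with 1s on the diagonal, up to permutation), solve by back-substitution:
  V =
[[0, -1, 1, 0],
 [1, 0, 0, 1],
 [-1, 1, 0, 0],
 [1, 0, 0, 0]]
  V a = (8, -2, -1, -3)
Solving gives a = (-3, -4, 4, 1).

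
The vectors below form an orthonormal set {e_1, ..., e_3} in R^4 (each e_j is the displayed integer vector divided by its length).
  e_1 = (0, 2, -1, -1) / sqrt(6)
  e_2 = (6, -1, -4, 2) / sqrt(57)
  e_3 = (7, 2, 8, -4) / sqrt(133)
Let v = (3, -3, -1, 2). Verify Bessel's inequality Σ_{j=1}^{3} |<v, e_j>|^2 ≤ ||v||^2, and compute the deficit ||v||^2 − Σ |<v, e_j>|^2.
Σ |<v, e_j>|^2 = 321/14; ||v||^2 = 23; deficit = 1/14

Write each e_j = u_j / sqrt(<u_j, u_j>) where u_j is the displayed integer vector. Then <v, e_j> = <v, u_j> / sqrt(<u_j, u_j>), so |<v, e_j>|^2 = <v, u_j>^2 / <u_j, u_j>.
Coefficients: <v, e_1> = -7/sqrt(6), <v, e_2> = 29/sqrt(57), <v, e_3> = -1/sqrt(133).
Square and sum: Σ |<v, e_j>|^2 = 321/14.
Compute ||v||^2 = v·v = 23.
Deficit = 23 − 321/14 = 1/14 ≥ 0, confirming Bessel's inequality. (The deficit equals ||v − Σ <v,e_j> e_j||^2, the squared distance from v to span{e_j}.)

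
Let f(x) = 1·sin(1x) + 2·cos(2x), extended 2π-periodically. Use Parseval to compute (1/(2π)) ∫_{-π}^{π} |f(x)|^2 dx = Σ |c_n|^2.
Σ |c_n|^2 = 5/2

Expand |f|^2 and use orthogonality of {sin(nx), cos(mx)} on [-π, π]:
  ∫_{-π}^{π} sin(nx)^2 dx = π, ∫ cos(mx)^2 dx = π, and cross terms integrate to 0.
So ∫_{-π}^{π} f(x)^2 dx = 1^2 · π + 2^2 · π = (1 + 4)π.
Divide by 2π: (1 + 4)/2 = 5/2.
By Parseval, this equals Σ |c_n|^2.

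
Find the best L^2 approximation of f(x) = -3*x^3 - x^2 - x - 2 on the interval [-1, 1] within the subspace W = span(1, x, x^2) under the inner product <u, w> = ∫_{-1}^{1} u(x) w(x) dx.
g(x) = -x^2 - 14*x/5 - 2

The best approximation g ∈ W is the orthogonal projection of f onto W. Writing g = a_0 + a_1 x + a_2 x^2, the coefficients solve the normal equations G · a = b where
  G_{ij} = <φ_i, φ_j> and b_i = <f, φ_i>, with φ_0 = 1, φ_1 = x, φ_2 = x^2.
G =
  [2, 0, 2/3]
  [0, 2/3, 0]
  [2/3, 0, 2/5],
b = (-14/3, -28/15, -26/15).
Solving gives a_0 = -2, a_1 = -14/5, a_2 = -1, so
  g(x) = -x^2 - 14*x/5 - 2.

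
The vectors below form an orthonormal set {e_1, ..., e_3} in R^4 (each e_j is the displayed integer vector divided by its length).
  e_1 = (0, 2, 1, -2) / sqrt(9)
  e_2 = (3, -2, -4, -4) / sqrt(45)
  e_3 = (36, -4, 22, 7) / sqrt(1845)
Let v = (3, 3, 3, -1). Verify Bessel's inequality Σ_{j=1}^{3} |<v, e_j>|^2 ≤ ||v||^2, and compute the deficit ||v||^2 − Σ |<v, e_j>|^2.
Σ |<v, e_j>|^2 = 9971/369; ||v||^2 = 28; deficit = 361/369

Write each e_j = u_j / sqrt(<u_j, u_j>) where u_j is the displayed integer vector. Then <v, e_j> = <v, u_j> / sqrt(<u_j, u_j>), so |<v, e_j>|^2 = <v, u_j>^2 / <u_j, u_j>.
Coefficients: <v, e_1> = 11/sqrt(9), <v, e_2> = -5/sqrt(45), <v, e_3> = 155/sqrt(1845).
Square and sum: Σ |<v, e_j>|^2 = 9971/369.
Compute ||v||^2 = v·v = 28.
Deficit = 28 − 9971/369 = 361/369 ≥ 0, confirming Bessel's inequality. (The deficit equals ||v − Σ <v,e_j> e_j||^2, the squared distance from v to span{e_j}.)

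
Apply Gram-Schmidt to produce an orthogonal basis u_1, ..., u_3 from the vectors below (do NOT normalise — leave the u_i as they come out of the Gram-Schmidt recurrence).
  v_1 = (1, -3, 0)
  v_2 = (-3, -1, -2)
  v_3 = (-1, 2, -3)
Orthogonal basis:
  u_1 = (1, -3, 0)
  u_2 = (-3, -1, -2)
  u_3 = (6/5, 2/5, -2)

Apply the Gram-Schmidt recurrence
  u_1 = v_1
  u_i = v_i − Σ_{j<i} ((v_i · u_j) / (u_j · u_j)) · u_j.

Step by step this gives:
  u_1 = (1, -3, 0)
  u_2 = (-3, -1, -2)
  u_3 = (6/5, 2/5, -2)

Orthogonality check:
  u_2 · u_1 = 0 (should be 0)
  u_3 · u_1 = 0 (should be 0)
  u_3 · u_2 = 0 (should be 0)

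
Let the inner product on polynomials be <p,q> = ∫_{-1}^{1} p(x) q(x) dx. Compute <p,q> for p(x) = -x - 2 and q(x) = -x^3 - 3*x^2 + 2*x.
<p,q> = 46/15

Expand the product: p(x)·q(x) = x^4 + 5*x^3 + 4*x^2 - 4*x.
∫_{-1}^{1} of each monomial x^k gives [2/(k+1) if k even, 0 if k odd]. Integrating term-by-term (or equivalently evaluating the antiderivative F(x) = x^5/5 + 5*x^4/4 + 4*x^3/3 - 2*x^2 at the endpoints):
  F(1) − F(−1) = 47/60 − (-137/60) = 46/15.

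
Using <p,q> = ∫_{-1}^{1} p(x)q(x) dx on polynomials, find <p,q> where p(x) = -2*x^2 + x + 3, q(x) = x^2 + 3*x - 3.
<p,q> = -54/5

Expand the product: p(x)·q(x) = -2*x^4 - 5*x^3 + 12*x^2 + 6*x - 9.
∫_{-1}^{1} of each monomial x^k gives [2/(k+1) if k even, 0 if k odd]. Integrating term-by-term (or equivalently evaluating the antiderivative F(x) = -2*x^5/5 - 5*x^4/4 + 4*x^3 + 3*x^2 - 9*x at the endpoints):
  F(1) − F(−1) = -73/20 − (143/20) = -54/5.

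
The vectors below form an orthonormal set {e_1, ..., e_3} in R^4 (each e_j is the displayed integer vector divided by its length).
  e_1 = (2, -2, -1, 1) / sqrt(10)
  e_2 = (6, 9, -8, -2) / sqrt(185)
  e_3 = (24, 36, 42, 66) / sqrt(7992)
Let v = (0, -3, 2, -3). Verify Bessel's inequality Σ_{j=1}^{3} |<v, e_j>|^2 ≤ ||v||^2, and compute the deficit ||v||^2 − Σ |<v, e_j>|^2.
Σ |<v, e_j>|^2 = 41/3; ||v||^2 = 22; deficit = 25/3

Write each e_j = u_j / sqrt(<u_j, u_j>) where u_j is the displayed integer vector. Then <v, e_j> = <v, u_j> / sqrt(<u_j, u_j>), so |<v, e_j>|^2 = <v, u_j>^2 / <u_j, u_j>.
Coefficients: <v, e_1> = 1/sqrt(10), <v, e_2> = -37/sqrt(185), <v, e_3> = -222/sqrt(7992).
Square and sum: Σ |<v, e_j>|^2 = 41/3.
Compute ||v||^2 = v·v = 22.
Deficit = 22 − 41/3 = 25/3 ≥ 0, confirming Bessel's inequality. (The deficit equals ||v − Σ <v,e_j> e_j||^2, the squared distance from v to span{e_j}.)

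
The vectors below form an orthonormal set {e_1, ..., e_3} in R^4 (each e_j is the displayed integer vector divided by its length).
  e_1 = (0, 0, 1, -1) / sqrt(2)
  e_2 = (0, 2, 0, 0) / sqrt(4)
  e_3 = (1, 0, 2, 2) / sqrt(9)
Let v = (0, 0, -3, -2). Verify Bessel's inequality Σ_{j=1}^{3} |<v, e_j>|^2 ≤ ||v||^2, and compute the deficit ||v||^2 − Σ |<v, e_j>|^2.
Σ |<v, e_j>|^2 = 209/18; ||v||^2 = 13; deficit = 25/18

Write each e_j = u_j / sqrt(<u_j, u_j>) where u_j is the displayed integer vector. Then <v, e_j> = <v, u_j> / sqrt(<u_j, u_j>), so |<v, e_j>|^2 = <v, u_j>^2 / <u_j, u_j>.
Coefficients: <v, e_1> = -1/sqrt(2), <v, e_2> = 0/sqrt(4), <v, e_3> = -10/sqrt(9).
Square and sum: Σ |<v, e_j>|^2 = 209/18.
Compute ||v||^2 = v·v = 13.
Deficit = 13 − 209/18 = 25/18 ≥ 0, confirming Bessel's inequality. (The deficit equals ||v − Σ <v,e_j> e_j||^2, the squared distance from v to span{e_j}.)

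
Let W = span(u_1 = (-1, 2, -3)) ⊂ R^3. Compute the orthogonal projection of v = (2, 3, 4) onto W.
proj_W(v) = (4/7, -8/7, 12/7)

Set up U = [u_1 | ... | u_1] ∈ R^(3×1). The projector onto W = col(U) is P = U (U^T U)^(-1) U^T.
Compute U^T U =
  [14],
and U^T v = (-8).
Solve U^T U · c = U^T v for the coefficients: c = (-4/7). The projection is proj_W(v) = U c.
Check: (v - proj_W(v)) · u_1 = 0  (should be 0).
Result: proj_W(v) = (4/7, -8/7, 12/7).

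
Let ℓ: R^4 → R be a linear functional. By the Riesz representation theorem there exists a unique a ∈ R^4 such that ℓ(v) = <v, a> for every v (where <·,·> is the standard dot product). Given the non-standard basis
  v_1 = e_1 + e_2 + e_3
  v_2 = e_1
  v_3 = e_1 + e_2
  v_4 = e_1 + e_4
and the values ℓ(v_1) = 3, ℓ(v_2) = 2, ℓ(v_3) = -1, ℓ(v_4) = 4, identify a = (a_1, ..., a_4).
a = (2, -3, 4, 2)

Write a = (a_1, ..., a_4) in the standard basis. For each basis vector v_i, ℓ(v_i) = <v_i, a> is a linear equation in the a_j's. Collect the n equations into a matrix system V a = ℓ, where row i of V is v_i (expressed in the standard basis). Since V is invertible (lower-triangular with 1s on the diagonal, up to permutation), solve by back-substitution:
  V =
[[1, 1, 1, 0],
 [1, 0, 0, 0],
 [1, 1, 0, 0],
 [1, 0, 0, 1]]
  V a = (3, 2, -1, 4)
Solving gives a = (2, -3, 4, 2).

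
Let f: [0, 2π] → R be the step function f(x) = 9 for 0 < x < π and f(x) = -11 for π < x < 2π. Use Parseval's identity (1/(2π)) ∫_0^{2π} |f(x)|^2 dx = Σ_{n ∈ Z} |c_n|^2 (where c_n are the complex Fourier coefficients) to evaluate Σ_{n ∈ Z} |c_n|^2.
Σ |c_n|^2 = 101

Parseval equates the L^2 energy of f (normalised by 1/(2π)) with the ℓ^2 sum of its Fourier coefficients: (1/(2π)) ∫_0^{2π} |f|^2 = Σ |c_n|^2.
Compute the left side: (1/(2π)) [∫_0^π 9^2 dx + ∫_π^{2π} (-11)^2 dx] = (1/(2π)) · (81π + 121π) = (81 + 121)/2 = 101.
So Σ_{n ∈ Z} |c_n|^2 = 101.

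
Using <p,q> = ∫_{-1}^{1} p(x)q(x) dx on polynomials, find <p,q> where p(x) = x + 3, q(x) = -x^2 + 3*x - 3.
<p,q> = -18

Expand the product: p(x)·q(x) = -x^3 + 6*x - 9.
∫_{-1}^{1} of each monomial x^k gives [2/(k+1) if k even, 0 if k odd]. Integrating term-by-term (or equivalently evaluating the antiderivative F(x) = -x^4/4 + 3*x^2 - 9*x at the endpoints):
  F(1) − F(−1) = -25/4 − (47/4) = -18.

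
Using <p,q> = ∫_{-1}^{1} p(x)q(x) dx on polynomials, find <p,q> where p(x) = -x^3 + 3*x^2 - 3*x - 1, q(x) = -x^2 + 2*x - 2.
<p,q> = -16/3

Expand the product: p(x)·q(x) = x^5 - 5*x^4 + 11*x^3 - 11*x^2 + 4*x + 2.
∫_{-1}^{1} of each monomial x^k gives [2/(k+1) if k even, 0 if k odd]. Integrating term-by-term (or equivalently evaluating the antiderivative F(x) = x^6/6 - x^5 + 11*x^4/4 - 11*x^3/3 + 2*x^2 + 2*x at the endpoints):
  F(1) − F(−1) = 9/4 − (91/12) = -16/3.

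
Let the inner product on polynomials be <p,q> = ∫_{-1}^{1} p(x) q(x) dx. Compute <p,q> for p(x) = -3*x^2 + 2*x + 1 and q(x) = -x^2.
<p,q> = 8/15

Expand the product: p(x)·q(x) = 3*x^4 - 2*x^3 - x^2.
∫_{-1}^{1} of each monomial x^k gives [2/(k+1) if k even, 0 if k odd]. Integrating term-by-term (or equivalently evaluating the antiderivative F(x) = 3*x^5/5 - x^4/2 - x^3/3 at the endpoints):
  F(1) − F(−1) = -7/30 − (-23/30) = 8/15.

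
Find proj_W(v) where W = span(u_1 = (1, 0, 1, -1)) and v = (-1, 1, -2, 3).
proj_W(v) = (-2, 0, -2, 2)

Set up U = [u_1 | ... | u_1] ∈ R^(4×1). The projector onto W = col(U) is P = U (U^T U)^(-1) U^T.
Compute U^T U =
  [3],
and U^T v = (-6).
Solve U^T U · c = U^T v for the coefficients: c = (-2). The projection is proj_W(v) = U c.
Check: (v - proj_W(v)) · u_1 = 0  (should be 0).
Result: proj_W(v) = (-2, 0, -2, 2).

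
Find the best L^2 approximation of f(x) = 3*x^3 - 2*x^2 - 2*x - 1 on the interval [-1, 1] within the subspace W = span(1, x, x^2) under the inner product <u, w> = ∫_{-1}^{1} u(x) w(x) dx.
g(x) = -2*x^2 - x/5 - 1

The best approximation g ∈ W is the orthogonal projection of f onto W. Writing g = a_0 + a_1 x + a_2 x^2, the coefficients solve the normal equations G · a = b where
  G_{ij} = <φ_i, φ_j> and b_i = <f, φ_i>, with φ_0 = 1, φ_1 = x, φ_2 = x^2.
G =
  [2, 0, 2/3]
  [0, 2/3, 0]
  [2/3, 0, 2/5],
b = (-10/3, -2/15, -22/15).
Solving gives a_0 = -1, a_1 = -1/5, a_2 = -2, so
  g(x) = -2*x^2 - x/5 - 1.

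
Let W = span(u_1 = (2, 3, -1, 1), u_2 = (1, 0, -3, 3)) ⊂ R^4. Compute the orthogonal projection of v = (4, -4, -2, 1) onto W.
proj_W(v) = (-43/221, -369/221, -486/221, 486/221)

Set up U = [u_1 | ... | u_2] ∈ R^(4×2). The projector onto W = col(U) is P = U (U^T U)^(-1) U^T.
Compute U^T U =
  [15, 8]
  [8, 19],
and U^T v = (-1, 13).
Solve U^T U · c = U^T v for the coefficients: c = (-123/221, 203/221). The projection is proj_W(v) = U c.
Check: (v - proj_W(v)) · u_1 = 0  (should be 0).
Check: (v - proj_W(v)) · u_2 = 0  (should be 0).
Result: proj_W(v) = (-43/221, -369/221, -486/221, 486/221).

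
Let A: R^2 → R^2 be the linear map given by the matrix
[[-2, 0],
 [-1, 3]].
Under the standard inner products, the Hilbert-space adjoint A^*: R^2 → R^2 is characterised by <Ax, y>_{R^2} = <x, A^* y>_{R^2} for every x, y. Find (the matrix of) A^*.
A^* = A^T =
[[-2, -1],
 [0, 3]]

For real matrices with standard dot products, the defining identity <Ax, y> = <x, A^* y> gives (Ax)^T y = x^T (A^*) y, i.e. x^T A^T y = x^T (A^*) y. Since this holds for all x, y, we must have A^* = A^T. Therefore
A^* =
[[-2, -1],
 [0, 3]].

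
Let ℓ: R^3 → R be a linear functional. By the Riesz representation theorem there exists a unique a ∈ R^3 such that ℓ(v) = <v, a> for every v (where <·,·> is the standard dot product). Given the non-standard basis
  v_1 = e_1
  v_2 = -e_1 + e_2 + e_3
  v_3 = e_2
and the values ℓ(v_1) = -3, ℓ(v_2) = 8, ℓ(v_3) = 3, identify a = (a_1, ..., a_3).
a = (-3, 3, 2)

Write a = (a_1, ..., a_3) in the standard basis. For each basis vector v_i, ℓ(v_i) = <v_i, a> is a linear equation in the a_j's. Collect the n equations into a matrix system V a = ℓ, where row i of V is v_i (expressed in the standard basis). Since V is invertible (lower-triangular with 1s on the diagonal, up to permutation), solve by back-substitution:
  V =
[[1, 0, 0],
 [-1, 1, 1],
 [0, 1, 0]]
  V a = (-3, 8, 3)
Solving gives a = (-3, 3, 2).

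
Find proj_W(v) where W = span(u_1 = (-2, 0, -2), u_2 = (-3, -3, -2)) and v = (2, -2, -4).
proj_W(v) = (-22/19, -18/19, -16/19)

Set up U = [u_1 | ... | u_2] ∈ R^(3×2). The projector onto W = col(U) is P = U (U^T U)^(-1) U^T.
Compute U^T U =
  [8, 10]
  [10, 22],
and U^T v = (4, 8).
Solve U^T U · c = U^T v for the coefficients: c = (2/19, 6/19). The projection is proj_W(v) = U c.
Check: (v - proj_W(v)) · u_1 = 0  (should be 0).
Check: (v - proj_W(v)) · u_2 = 0  (should be 0).
Result: proj_W(v) = (-22/19, -18/19, -16/19).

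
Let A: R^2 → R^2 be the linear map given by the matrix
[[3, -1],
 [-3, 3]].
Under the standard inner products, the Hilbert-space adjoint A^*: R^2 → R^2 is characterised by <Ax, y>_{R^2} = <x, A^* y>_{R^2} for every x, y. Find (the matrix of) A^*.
A^* = A^T =
[[3, -3],
 [-1, 3]]

For real matrices with standard dot products, the defining identity <Ax, y> = <x, A^* y> gives (Ax)^T y = x^T (A^*) y, i.e. x^T A^T y = x^T (A^*) y. Since this holds for all x, y, we must have A^* = A^T. Therefore
A^* =
[[3, -3],
 [-1, 3]].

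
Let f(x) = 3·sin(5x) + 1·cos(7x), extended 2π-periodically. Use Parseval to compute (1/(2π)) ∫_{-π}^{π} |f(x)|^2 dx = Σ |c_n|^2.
Σ |c_n|^2 = 5

Expand |f|^2 and use orthogonality of {sin(nx), cos(mx)} on [-π, π]:
  ∫_{-π}^{π} sin(nx)^2 dx = π, ∫ cos(mx)^2 dx = π, and cross terms integrate to 0.
So ∫_{-π}^{π} f(x)^2 dx = 3^2 · π + 1^2 · π = (9 + 1)π.
Divide by 2π: (9 + 1)/2 = 5.
By Parseval, this equals Σ |c_n|^2.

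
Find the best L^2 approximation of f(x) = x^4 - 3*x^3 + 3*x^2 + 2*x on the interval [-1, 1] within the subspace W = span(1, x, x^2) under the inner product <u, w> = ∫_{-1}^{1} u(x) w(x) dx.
g(x) = 27*x^2/7 + x/5 - 3/35

The best approximation g ∈ W is the orthogonal projection of f onto W. Writing g = a_0 + a_1 x + a_2 x^2, the coefficients solve the normal equations G · a = b where
  G_{ij} = <φ_i, φ_j> and b_i = <f, φ_i>, with φ_0 = 1, φ_1 = x, φ_2 = x^2.
G =
  [2, 0, 2/3]
  [0, 2/3, 0]
  [2/3, 0, 2/5],
b = (12/5, 2/15, 52/35).
Solving gives a_0 = -3/35, a_1 = 1/5, a_2 = 27/7, so
  g(x) = 27*x^2/7 + x/5 - 3/35.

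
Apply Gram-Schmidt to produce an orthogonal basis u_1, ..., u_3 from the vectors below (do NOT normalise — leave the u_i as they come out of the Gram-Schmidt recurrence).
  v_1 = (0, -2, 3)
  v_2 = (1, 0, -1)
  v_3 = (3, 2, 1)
Orthogonal basis:
  u_1 = (0, -2, 3)
  u_2 = (1, -6/13, -4/13)
  u_3 = (28/17, 42/17, 28/17)

Apply the Gram-Schmidt recurrence
  u_1 = v_1
  u_i = v_i − Σ_{j<i} ((v_i · u_j) / (u_j · u_j)) · u_j.

Step by step this gives:
  u_1 = (0, -2, 3)
  u_2 = (1, -6/13, -4/13)
  u_3 = (28/17, 42/17, 28/17)

Orthogonality check:
  u_2 · u_1 = 0 (should be 0)
  u_3 · u_1 = 0 (should be 0)
  u_3 · u_2 = 0 (should be 0)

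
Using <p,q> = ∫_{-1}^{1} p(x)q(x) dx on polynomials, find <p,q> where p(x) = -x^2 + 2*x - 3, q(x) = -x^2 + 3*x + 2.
<p,q> = -104/15

Expand the product: p(x)·q(x) = x^4 - 5*x^3 + 7*x^2 - 5*x - 6.
∫_{-1}^{1} of each monomial x^k gives [2/(k+1) if k even, 0 if k odd]. Integrating term-by-term (or equivalently evaluating the antiderivative F(x) = x^5/5 - 5*x^4/4 + 7*x^3/3 - 5*x^2/2 - 6*x at the endpoints):
  F(1) − F(−1) = -433/60 − (-17/60) = -104/15.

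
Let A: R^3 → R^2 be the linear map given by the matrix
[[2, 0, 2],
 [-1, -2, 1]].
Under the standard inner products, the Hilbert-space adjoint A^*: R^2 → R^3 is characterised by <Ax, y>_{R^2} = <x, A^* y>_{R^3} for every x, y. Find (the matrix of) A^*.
A^* = A^T =
[[2, -1],
 [0, -2],
 [2, 1]]

For real matrices with standard dot products, the defining identity <Ax, y> = <x, A^* y> gives (Ax)^T y = x^T (A^*) y, i.e. x^T A^T y = x^T (A^*) y. Since this holds for all x, y, we must have A^* = A^T. Therefore
A^* =
[[2, -1],
 [0, -2],
 [2, 1]].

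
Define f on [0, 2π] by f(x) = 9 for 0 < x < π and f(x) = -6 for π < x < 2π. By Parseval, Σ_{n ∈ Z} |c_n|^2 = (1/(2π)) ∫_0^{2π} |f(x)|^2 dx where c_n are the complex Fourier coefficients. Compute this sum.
Σ |c_n|^2 = 117/2

Parseval equates the L^2 energy of f (normalised by 1/(2π)) with the ℓ^2 sum of its Fourier coefficients: (1/(2π)) ∫_0^{2π} |f|^2 = Σ |c_n|^2.
Compute the left side: (1/(2π)) [∫_0^π 9^2 dx + ∫_π^{2π} (-6)^2 dx] = (1/(2π)) · (81π + 36π) = (81 + 36)/2 = 117/2.
So Σ_{n ∈ Z} |c_n|^2 = 117/2.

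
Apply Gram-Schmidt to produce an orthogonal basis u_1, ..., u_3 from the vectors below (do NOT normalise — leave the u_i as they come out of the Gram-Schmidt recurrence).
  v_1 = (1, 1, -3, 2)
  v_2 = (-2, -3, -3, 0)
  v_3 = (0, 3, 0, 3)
Orthogonal basis:
  u_1 = (1, 1, -3, 2)
  u_2 = (-34/15, -49/15, -11/5, -8/15)
  u_3 = (-288/157, 195/314, 189/314, 237/157)

Apply the Gram-Schmidt recurrence
  u_1 = v_1
  u_i = v_i − Σ_{j<i} ((v_i · u_j) / (u_j · u_j)) · u_j.

Step by step this gives:
  u_1 = (1, 1, -3, 2)
  u_2 = (-34/15, -49/15, -11/5, -8/15)
  u_3 = (-288/157, 195/314, 189/314, 237/157)

Orthogonality check:
  u_2 · u_1 = 0 (should be 0)
  u_3 · u_1 = 0 (should be 0)
  u_3 · u_2 = 0 (should be 0)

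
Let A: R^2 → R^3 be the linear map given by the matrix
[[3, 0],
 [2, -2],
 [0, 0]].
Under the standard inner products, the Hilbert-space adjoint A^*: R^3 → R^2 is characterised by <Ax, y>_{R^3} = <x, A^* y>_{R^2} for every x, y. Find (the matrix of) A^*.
A^* = A^T =
[[3, 2, 0],
 [0, -2, 0]]

For real matrices with standard dot products, the defining identity <Ax, y> = <x, A^* y> gives (Ax)^T y = x^T (A^*) y, i.e. x^T A^T y = x^T (A^*) y. Since this holds for all x, y, we must have A^* = A^T. Therefore
A^* =
[[3, 2, 0],
 [0, -2, 0]].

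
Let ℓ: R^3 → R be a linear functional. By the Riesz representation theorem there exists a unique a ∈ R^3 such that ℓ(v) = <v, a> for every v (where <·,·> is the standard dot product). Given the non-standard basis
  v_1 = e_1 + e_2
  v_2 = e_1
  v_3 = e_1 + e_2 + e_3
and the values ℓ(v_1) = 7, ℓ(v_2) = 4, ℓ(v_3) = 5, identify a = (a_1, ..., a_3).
a = (4, 3, -2)

Write a = (a_1, ..., a_3) in the standard basis. For each basis vector v_i, ℓ(v_i) = <v_i, a> is a linear equation in the a_j's. Collect the n equations into a matrix system V a = ℓ, where row i of V is v_i (expressed in the standard basis). Since V is invertible (lower-triangular with 1s on the diagonal, up to permutation), solve by back-substitution:
  V =
[[1, 1, 0],
 [1, 0, 0],
 [1, 1, 1]]
  V a = (7, 4, 5)
Solving gives a = (4, 3, -2).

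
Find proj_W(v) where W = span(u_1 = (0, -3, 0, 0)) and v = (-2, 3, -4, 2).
proj_W(v) = (0, 3, 0, 0)

Set up U = [u_1 | ... | u_1] ∈ R^(4×1). The projector onto W = col(U) is P = U (U^T U)^(-1) U^T.
Compute U^T U =
  [9],
and U^T v = (-9).
Solve U^T U · c = U^T v for the coefficients: c = (-1). The projection is proj_W(v) = U c.
Check: (v - proj_W(v)) · u_1 = 0  (should be 0).
Result: proj_W(v) = (0, 3, 0, 0).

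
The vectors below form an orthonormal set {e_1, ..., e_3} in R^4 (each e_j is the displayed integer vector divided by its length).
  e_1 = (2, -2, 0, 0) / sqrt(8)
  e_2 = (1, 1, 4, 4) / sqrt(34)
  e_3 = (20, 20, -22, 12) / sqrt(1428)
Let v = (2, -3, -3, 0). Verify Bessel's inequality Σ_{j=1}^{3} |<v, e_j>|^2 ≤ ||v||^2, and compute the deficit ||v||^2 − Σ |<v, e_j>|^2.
Σ |<v, e_j>|^2 = 398/21; ||v||^2 = 22; deficit = 64/21

Write each e_j = u_j / sqrt(<u_j, u_j>) where u_j is the displayed integer vector. Then <v, e_j> = <v, u_j> / sqrt(<u_j, u_j>), so |<v, e_j>|^2 = <v, u_j>^2 / <u_j, u_j>.
Coefficients: <v, e_1> = 10/sqrt(8), <v, e_2> = -13/sqrt(34), <v, e_3> = 46/sqrt(1428).
Square and sum: Σ |<v, e_j>|^2 = 398/21.
Compute ||v||^2 = v·v = 22.
Deficit = 22 − 398/21 = 64/21 ≥ 0, confirming Bessel's inequality. (The deficit equals ||v − Σ <v,e_j> e_j||^2, the squared distance from v to span{e_j}.)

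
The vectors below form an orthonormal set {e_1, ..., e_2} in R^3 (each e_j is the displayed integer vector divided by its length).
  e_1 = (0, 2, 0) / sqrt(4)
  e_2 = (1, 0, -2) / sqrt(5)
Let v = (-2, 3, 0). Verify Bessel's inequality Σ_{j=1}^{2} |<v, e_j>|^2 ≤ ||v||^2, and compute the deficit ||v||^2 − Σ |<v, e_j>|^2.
Σ |<v, e_j>|^2 = 49/5; ||v||^2 = 13; deficit = 16/5

Write each e_j = u_j / sqrt(<u_j, u_j>) where u_j is the displayed integer vector. Then <v, e_j> = <v, u_j> / sqrt(<u_j, u_j>), so |<v, e_j>|^2 = <v, u_j>^2 / <u_j, u_j>.
Coefficients: <v, e_1> = 6/sqrt(4), <v, e_2> = -2/sqrt(5).
Square and sum: Σ |<v, e_j>|^2 = 49/5.
Compute ||v||^2 = v·v = 13.
Deficit = 13 − 49/5 = 16/5 ≥ 0, confirming Bessel's inequality. (The deficit equals ||v − Σ <v,e_j> e_j||^2, the squared distance from v to span{e_j}.)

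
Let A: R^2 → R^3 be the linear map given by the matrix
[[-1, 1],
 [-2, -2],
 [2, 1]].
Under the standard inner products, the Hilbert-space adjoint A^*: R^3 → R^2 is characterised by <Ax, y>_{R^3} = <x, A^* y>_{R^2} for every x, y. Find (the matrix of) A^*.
A^* = A^T =
[[-1, -2, 2],
 [1, -2, 1]]

For real matrices with standard dot products, the defining identity <Ax, y> = <x, A^* y> gives (Ax)^T y = x^T (A^*) y, i.e. x^T A^T y = x^T (A^*) y. Since this holds for all x, y, we must have A^* = A^T. Therefore
A^* =
[[-1, -2, 2],
 [1, -2, 1]].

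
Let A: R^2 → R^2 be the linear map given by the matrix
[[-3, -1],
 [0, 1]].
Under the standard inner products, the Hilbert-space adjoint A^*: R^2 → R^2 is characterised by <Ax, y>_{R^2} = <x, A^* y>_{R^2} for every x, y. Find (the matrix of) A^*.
A^* = A^T =
[[-3, 0],
 [-1, 1]]

For real matrices with standard dot products, the defining identity <Ax, y> = <x, A^* y> gives (Ax)^T y = x^T (A^*) y, i.e. x^T A^T y = x^T (A^*) y. Since this holds for all x, y, we must have A^* = A^T. Therefore
A^* =
[[-3, 0],
 [-1, 1]].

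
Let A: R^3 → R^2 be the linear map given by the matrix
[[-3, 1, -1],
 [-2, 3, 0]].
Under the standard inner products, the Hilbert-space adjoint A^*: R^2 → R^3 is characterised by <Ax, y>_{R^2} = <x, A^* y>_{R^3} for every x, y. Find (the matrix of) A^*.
A^* = A^T =
[[-3, -2],
 [1, 3],
 [-1, 0]]

For real matrices with standard dot products, the defining identity <Ax, y> = <x, A^* y> gives (Ax)^T y = x^T (A^*) y, i.e. x^T A^T y = x^T (A^*) y. Since this holds for all x, y, we must have A^* = A^T. Therefore
A^* =
[[-3, -2],
 [1, 3],
 [-1, 0]].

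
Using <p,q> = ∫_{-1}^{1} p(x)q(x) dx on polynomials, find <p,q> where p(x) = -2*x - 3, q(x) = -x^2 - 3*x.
<p,q> = 6

Expand the product: p(x)·q(x) = 2*x^3 + 9*x^2 + 9*x.
∫_{-1}^{1} of each monomial x^k gives [2/(k+1) if k even, 0 if k odd]. Integrating term-by-term (or equivalently evaluating the antiderivative F(x) = x^4/2 + 3*x^3 + 9*x^2/2 at the endpoints):
  F(1) − F(−1) = 8 − (2) = 6.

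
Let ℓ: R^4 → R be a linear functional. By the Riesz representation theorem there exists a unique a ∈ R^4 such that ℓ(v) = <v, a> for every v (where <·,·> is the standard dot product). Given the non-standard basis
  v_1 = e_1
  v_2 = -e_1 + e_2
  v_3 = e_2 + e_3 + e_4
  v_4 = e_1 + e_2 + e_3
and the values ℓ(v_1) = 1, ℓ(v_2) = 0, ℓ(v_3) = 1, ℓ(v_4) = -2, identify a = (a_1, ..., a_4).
a = (1, 1, -4, 4)

Write a = (a_1, ..., a_4) in the standard basis. For each basis vector v_i, ℓ(v_i) = <v_i, a> is a linear equation in the a_j's. Collect the n equations into a matrix system V a = ℓ, where row i of V is v_i (expressed in the standard basis). Since V is invertible (lower-triangular with 1s on the diagonal, up to permutation), solve by back-substitution:
  V =
[[1, 0, 0, 0],
 [-1, 1, 0, 0],
 [0, 1, 1, 1],
 [1, 1, 1, 0]]
  V a = (1, 0, 1, -2)
Solving gives a = (1, 1, -4, 4).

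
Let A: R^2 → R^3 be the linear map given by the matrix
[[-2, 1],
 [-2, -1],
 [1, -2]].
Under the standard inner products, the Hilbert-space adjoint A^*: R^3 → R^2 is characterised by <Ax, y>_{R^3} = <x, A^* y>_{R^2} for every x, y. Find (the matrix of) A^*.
A^* = A^T =
[[-2, -2, 1],
 [1, -1, -2]]

For real matrices with standard dot products, the defining identity <Ax, y> = <x, A^* y> gives (Ax)^T y = x^T (A^*) y, i.e. x^T A^T y = x^T (A^*) y. Since this holds for all x, y, we must have A^* = A^T. Therefore
A^* =
[[-2, -2, 1],
 [1, -1, -2]].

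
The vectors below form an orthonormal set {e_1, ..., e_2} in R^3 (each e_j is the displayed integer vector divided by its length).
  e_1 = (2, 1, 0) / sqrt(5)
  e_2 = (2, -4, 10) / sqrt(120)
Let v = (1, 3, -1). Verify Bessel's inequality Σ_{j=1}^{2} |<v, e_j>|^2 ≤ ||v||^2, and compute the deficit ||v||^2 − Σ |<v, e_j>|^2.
Σ |<v, e_j>|^2 = 25/3; ||v||^2 = 11; deficit = 8/3

Write each e_j = u_j / sqrt(<u_j, u_j>) where u_j is the displayed integer vector. Then <v, e_j> = <v, u_j> / sqrt(<u_j, u_j>), so |<v, e_j>|^2 = <v, u_j>^2 / <u_j, u_j>.
Coefficients: <v, e_1> = 5/sqrt(5), <v, e_2> = -20/sqrt(120).
Square and sum: Σ |<v, e_j>|^2 = 25/3.
Compute ||v||^2 = v·v = 11.
Deficit = 11 − 25/3 = 8/3 ≥ 0, confirming Bessel's inequality. (The deficit equals ||v − Σ <v,e_j> e_j||^2, the squared distance from v to span{e_j}.)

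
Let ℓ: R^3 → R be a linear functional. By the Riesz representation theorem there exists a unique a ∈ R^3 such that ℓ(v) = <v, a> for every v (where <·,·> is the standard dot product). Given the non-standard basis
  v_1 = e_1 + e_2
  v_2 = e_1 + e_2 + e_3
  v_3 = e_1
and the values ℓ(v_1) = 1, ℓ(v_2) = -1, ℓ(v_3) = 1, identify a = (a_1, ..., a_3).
a = (1, 0, -2)

Write a = (a_1, ..., a_3) in the standard basis. For each basis vector v_i, ℓ(v_i) = <v_i, a> is a linear equation in the a_j's. Collect the n equations into a matrix system V a = ℓ, where row i of V is v_i (expressed in the standard basis). Since V is invertible (lower-triangular with 1s on the diagonal, up to permutation), solve by back-substitution:
  V =
[[1, 1, 0],
 [1, 1, 1],
 [1, 0, 0]]
  V a = (1, -1, 1)
Solving gives a = (1, 0, -2).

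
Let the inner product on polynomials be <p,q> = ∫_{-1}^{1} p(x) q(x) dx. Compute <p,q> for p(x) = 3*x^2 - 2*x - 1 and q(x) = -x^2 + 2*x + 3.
<p,q> = -16/5

Expand the product: p(x)·q(x) = -3*x^4 + 8*x^3 + 6*x^2 - 8*x - 3.
∫_{-1}^{1} of each monomial x^k gives [2/(k+1) if k even, 0 if k odd]. Integrating term-by-term (or equivalently evaluating the antiderivative F(x) = -3*x^5/5 + 2*x^4 + 2*x^3 - 4*x^2 - 3*x at the endpoints):
  F(1) − F(−1) = -18/5 − (-2/5) = -16/5.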